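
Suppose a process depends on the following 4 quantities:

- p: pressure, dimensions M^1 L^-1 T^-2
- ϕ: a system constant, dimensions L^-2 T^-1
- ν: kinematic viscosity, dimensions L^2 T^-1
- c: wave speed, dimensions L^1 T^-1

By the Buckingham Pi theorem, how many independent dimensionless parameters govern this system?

There are 4 variables and 3 base dimensions (M, L, T).
The dimension matrix has rank 3.
Independent dimensionless groups: 4 − 3 = 1.

1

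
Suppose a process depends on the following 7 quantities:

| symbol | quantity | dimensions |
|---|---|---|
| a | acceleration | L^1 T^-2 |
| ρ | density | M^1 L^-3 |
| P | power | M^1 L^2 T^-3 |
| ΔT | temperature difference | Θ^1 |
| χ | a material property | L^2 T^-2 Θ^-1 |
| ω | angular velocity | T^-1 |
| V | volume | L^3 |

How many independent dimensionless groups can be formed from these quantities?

3

There are 7 variables and 4 base dimensions (M, L, T, Θ).
The dimension matrix has rank 4.
Independent dimensionless groups: 7 − 4 = 3.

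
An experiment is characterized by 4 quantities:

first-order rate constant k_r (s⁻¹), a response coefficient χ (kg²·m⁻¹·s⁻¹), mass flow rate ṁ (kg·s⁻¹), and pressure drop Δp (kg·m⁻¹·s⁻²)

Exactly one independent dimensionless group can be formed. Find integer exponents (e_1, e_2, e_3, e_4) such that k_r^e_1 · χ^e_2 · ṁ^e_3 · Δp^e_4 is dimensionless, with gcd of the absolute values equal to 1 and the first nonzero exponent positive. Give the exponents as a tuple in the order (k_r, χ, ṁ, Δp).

M: e_1·(0) + e_2·(2) + e_3·(1) + e_4·(1) = 0
L: e_1·(0) + e_2·(-1) + e_3·(0) + e_4·(-1) = 0
T: e_1·(-1) + e_2·(-1) + e_3·(-1) + e_4·(-2) = 0
Solving this homogeneous linear system for the smallest-integer solution (first nonzero entry positive) gives (2, 1, -1, -1).

(2, 1, -1, -1)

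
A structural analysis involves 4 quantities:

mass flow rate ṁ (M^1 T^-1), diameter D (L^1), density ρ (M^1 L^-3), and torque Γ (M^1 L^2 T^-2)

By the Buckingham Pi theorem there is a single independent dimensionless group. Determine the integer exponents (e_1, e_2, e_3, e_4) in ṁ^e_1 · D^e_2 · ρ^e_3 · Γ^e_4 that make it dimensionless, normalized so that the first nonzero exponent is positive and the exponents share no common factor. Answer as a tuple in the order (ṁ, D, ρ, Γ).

M: e_1·(1) + e_2·(0) + e_3·(1) + e_4·(1) = 0
L: e_1·(0) + e_2·(1) + e_3·(-3) + e_4·(2) = 0
T: e_1·(-1) + e_2·(0) + e_3·(0) + e_4·(-2) = 0
Solving this homogeneous linear system for the smallest-integer solution (first nonzero entry positive) gives (2, -1, -1, -1).

(2, -1, -1, -1)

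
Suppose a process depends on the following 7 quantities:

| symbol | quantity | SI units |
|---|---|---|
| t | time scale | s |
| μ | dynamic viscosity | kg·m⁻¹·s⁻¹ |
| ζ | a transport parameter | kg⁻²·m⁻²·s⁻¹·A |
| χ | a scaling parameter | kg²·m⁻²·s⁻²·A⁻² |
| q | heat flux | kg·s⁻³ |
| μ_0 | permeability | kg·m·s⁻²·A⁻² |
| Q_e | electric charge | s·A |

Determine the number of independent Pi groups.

There are 7 variables and 4 base dimensions (M, L, T, I).
The dimension matrix has rank 4.
Independent dimensionless groups: 7 − 4 = 3.

3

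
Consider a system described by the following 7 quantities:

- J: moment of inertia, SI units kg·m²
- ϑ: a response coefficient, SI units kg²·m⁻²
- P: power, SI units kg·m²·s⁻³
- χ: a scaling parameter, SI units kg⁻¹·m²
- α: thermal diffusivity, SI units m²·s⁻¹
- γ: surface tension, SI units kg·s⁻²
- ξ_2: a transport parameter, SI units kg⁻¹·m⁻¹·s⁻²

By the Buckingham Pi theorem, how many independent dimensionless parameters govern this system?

There are 7 variables and 3 base dimensions (M, L, T).
The dimension matrix has rank 3.
Independent dimensionless groups: 7 − 3 = 4.

4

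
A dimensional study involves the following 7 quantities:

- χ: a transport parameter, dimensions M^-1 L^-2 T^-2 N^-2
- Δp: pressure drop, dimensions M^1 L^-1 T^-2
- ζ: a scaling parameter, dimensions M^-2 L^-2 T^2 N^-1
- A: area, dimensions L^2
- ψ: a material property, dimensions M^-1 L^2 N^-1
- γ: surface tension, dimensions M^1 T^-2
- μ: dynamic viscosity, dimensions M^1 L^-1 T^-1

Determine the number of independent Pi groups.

3

There are 7 variables and 4 base dimensions (M, L, T, N).
The dimension matrix has rank 4.
Independent dimensionless groups: 7 − 4 = 3.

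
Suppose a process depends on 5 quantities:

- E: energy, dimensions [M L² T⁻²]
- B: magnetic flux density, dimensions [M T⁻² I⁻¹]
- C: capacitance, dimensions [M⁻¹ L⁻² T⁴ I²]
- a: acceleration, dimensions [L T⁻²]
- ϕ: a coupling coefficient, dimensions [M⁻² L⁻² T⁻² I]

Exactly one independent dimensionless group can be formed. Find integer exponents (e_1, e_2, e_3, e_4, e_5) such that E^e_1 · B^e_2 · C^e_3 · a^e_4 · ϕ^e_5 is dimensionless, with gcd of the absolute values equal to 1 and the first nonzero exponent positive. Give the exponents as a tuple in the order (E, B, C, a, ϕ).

(2, -1, -1, -4, 1)

M: e_1·(1) + e_2·(1) + e_3·(-1) + e_4·(0) + e_5·(-2) = 0
L: e_1·(2) + e_2·(0) + e_3·(-2) + e_4·(1) + e_5·(-2) = 0
T: e_1·(-2) + e_2·(-2) + e_3·(4) + e_4·(-2) + e_5·(-2) = 0
I: e_1·(0) + e_2·(-1) + e_3·(2) + e_4·(0) + e_5·(1) = 0
Solving this homogeneous linear system for the smallest-integer solution (first nonzero entry positive) gives (2, -1, -1, -4, 1).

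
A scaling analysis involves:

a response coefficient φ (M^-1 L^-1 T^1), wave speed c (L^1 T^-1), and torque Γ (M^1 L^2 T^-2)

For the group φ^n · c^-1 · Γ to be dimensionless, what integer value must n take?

1

Balance the M exponent: (-1)·n from φ, plus −(0) + (1) = 1 from the rest, must sum to zero.
−n + 1 = 0, so n = 1.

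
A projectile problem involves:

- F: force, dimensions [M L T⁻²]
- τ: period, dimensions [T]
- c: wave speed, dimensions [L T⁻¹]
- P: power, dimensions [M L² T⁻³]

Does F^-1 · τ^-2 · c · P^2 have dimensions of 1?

Sum the exponent of each base dimension across the product:
  M: −[F]_M − 2·[τ]_M + [c]_M + 2·[P]_M = −(1) − 2·(0) + (0) + 2·(1) = 1
  L: −[F]_L − 2·[τ]_L + [c]_L + 2·[P]_L = −(1) − 2·(0) + (1) + 2·(2) = 4
  T: −[F]_T − 2·[τ]_T + [c]_T + 2·[P]_T = −(-2) − 2·(1) + (-1) + 2·(-3) = -7
Net dimensions [M L⁴ T⁻⁷] ≠ [1] — not dimensionless.

no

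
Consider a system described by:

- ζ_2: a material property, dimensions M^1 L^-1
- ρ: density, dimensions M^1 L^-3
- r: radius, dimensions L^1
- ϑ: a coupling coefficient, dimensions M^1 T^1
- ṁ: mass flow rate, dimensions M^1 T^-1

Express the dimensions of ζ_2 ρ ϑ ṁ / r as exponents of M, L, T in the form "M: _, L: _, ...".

Collect each base-dimension exponent across the product:
  M: (1) + (1) − (0) + (1) + (1) = 4
  L: (-1) + (-3) − (1) + (0) + (0) = -5
  T: (0) + (0) − (0) + (1) + (-1) = 0
So the dimensions are [M⁴ L⁻⁵].

M: 4, L: -5, T: 0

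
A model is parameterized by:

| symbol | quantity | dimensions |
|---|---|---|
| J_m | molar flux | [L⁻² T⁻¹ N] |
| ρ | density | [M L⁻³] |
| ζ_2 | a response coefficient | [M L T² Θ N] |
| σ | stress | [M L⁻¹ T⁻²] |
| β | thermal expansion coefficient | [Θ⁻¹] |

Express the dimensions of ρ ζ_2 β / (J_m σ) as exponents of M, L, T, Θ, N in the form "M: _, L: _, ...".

M: 1, L: 1, T: 5, Θ: 0, N: 0

Collect each base-dimension exponent across the product:
  M: −(0) + (1) + (1) − (1) + (0) = 1
  L: −(-2) + (-3) + (1) − (-1) + (0) = 1
  T: −(-1) + (0) + (2) − (-2) + (0) = 5
  Θ: −(0) + (0) + (1) − (0) + (-1) = 0
  N: −(1) + (0) + (1) − (0) + (0) = 0
So the dimensions are [M L T⁵].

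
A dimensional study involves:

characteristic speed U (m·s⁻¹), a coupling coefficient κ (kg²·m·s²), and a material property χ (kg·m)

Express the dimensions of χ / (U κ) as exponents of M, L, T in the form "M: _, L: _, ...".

Collect each base-dimension exponent across the product:
  M: −(0) − (2) + (1) = -1
  L: −(1) − (1) + (1) = -1
  T: −(-1) − (2) + (0) = -1
So the dimensions are [M⁻¹ L⁻¹ T⁻¹].

M: -1, L: -1, T: -1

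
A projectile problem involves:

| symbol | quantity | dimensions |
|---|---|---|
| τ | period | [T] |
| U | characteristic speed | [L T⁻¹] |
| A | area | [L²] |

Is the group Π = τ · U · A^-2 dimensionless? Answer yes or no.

Sum the exponent of each base dimension across the product:
  L: [τ]_L + [U]_L − 2·[A]_L = (0) + (1) − 2·(2) = -3
  T: [τ]_T + [U]_T − 2·[A]_T = (1) + (-1) − 2·(0) = 0
Net dimensions [L⁻³] ≠ [1] — not dimensionless.

no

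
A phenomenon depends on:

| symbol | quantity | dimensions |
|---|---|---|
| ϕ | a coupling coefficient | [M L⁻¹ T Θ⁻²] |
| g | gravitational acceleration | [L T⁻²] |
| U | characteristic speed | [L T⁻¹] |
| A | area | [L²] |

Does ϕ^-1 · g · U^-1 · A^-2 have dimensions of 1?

Sum the exponent of each base dimension across the product:
  M: −[ϕ]_M + [g]_M − [U]_M − 2·[A]_M = −(1) + (0) − (0) − 2·(0) = -1
  L: −[ϕ]_L + [g]_L − [U]_L − 2·[A]_L = −(-1) + (1) − (1) − 2·(2) = -3
  T: −[ϕ]_T + [g]_T − [U]_T − 2·[A]_T = −(1) + (-2) − (-1) − 2·(0) = -2
  Θ: −[ϕ]_Θ + [g]_Θ − [U]_Θ − 2·[A]_Θ = −(-2) + (0) − (0) − 2·(0) = 2
Net dimensions [M⁻¹ L⁻³ T⁻² Θ²] ≠ [1] — not dimensionless.

no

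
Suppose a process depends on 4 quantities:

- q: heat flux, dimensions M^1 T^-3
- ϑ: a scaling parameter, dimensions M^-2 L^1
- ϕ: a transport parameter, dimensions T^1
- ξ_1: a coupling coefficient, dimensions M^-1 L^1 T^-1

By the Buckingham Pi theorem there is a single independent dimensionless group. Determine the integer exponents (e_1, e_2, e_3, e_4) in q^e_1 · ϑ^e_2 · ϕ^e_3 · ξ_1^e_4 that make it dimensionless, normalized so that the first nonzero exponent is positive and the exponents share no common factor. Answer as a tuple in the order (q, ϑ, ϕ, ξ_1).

M: e_1·(1) + e_2·(-2) + e_3·(0) + e_4·(-1) = 0
L: e_1·(0) + e_2·(1) + e_3·(0) + e_4·(1) = 0
T: e_1·(-3) + e_2·(0) + e_3·(1) + e_4·(-1) = 0
Solving this homogeneous linear system for the smallest-integer solution (first nonzero entry positive) gives (1, 1, 2, -1).

(1, 1, 2, -1)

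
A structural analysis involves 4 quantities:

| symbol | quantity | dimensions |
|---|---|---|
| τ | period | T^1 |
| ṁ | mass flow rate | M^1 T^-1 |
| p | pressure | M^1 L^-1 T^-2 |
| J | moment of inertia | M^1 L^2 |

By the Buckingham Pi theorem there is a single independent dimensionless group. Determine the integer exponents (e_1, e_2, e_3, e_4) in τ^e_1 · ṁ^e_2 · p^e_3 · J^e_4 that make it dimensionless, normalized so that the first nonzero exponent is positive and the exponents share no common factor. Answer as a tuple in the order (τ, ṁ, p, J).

M: e_1·(0) + e_2·(1) + e_3·(1) + e_4·(1) = 0
L: e_1·(0) + e_2·(0) + e_3·(-1) + e_4·(2) = 0
T: e_1·(1) + e_2·(-1) + e_3·(-2) + e_4·(0) = 0
Solving this homogeneous linear system for the smallest-integer solution (first nonzero entry positive) gives (1, -3, 2, 1).

(1, -3, 2, 1)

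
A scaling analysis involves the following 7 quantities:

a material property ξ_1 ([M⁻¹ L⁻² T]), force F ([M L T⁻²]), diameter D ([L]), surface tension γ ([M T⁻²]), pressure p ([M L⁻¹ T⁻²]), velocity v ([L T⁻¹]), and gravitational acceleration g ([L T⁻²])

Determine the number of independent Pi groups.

4

There are 7 variables and 3 base dimensions (M, L, T).
The dimension matrix has rank 3.
Independent dimensionless groups: 7 − 3 = 4.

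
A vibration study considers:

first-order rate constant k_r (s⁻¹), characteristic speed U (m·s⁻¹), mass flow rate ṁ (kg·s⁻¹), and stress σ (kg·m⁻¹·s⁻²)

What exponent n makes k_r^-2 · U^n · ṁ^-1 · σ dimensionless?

1

Balance the L exponent: (1)·n from U, plus −2·(0) − (0) + (-1) = -1 from the rest, must sum to zero.
n − 1 = 0, so n = 1.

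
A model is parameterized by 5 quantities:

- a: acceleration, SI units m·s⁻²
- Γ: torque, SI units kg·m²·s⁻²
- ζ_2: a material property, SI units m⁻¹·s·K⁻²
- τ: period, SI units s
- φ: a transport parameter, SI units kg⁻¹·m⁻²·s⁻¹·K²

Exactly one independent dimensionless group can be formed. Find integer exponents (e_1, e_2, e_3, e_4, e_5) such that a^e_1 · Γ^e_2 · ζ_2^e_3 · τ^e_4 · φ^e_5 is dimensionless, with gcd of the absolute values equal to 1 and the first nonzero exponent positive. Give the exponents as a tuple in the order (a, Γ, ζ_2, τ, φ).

(1, 1, 1, 4, 1)

M: e_1·(0) + e_2·(1) + e_3·(0) + e_4·(0) + e_5·(-1) = 0
L: e_1·(1) + e_2·(2) + e_3·(-1) + e_4·(0) + e_5·(-2) = 0
T: e_1·(-2) + e_2·(-2) + e_3·(1) + e_4·(1) + e_5·(-1) = 0
Θ: e_1·(0) + e_2·(0) + e_3·(-2) + e_4·(0) + e_5·(2) = 0
Solving this homogeneous linear system for the smallest-integer solution (first nonzero entry positive) gives (1, 1, 1, 4, 1).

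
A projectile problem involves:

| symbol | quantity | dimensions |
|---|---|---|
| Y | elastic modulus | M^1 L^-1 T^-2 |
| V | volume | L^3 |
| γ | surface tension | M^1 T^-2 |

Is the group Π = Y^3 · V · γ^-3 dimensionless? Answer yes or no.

yes

Sum the exponent of each base dimension across the product:
  M: 3·[Y]_M + [V]_M − 3·[γ]_M = 3·(1) + (0) − 3·(1) = 0
  L: 3·[Y]_L + [V]_L − 3·[γ]_L = 3·(-1) + (3) − 3·(0) = 0
  T: 3·[Y]_T + [V]_T − 3·[γ]_T = 3·(-2) + (0) − 3·(-2) = 0
All base exponents vanish — dimensionless.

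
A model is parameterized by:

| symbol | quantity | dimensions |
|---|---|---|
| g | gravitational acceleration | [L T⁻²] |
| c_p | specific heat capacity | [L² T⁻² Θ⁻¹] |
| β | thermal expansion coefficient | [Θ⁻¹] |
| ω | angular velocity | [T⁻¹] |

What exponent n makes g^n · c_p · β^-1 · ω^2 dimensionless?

-2

Balance the L exponent: (1)·n from g, plus (2) − (0) + 2·(0) = 2 from the rest, must sum to zero.
n + 2 = 0, so n = -2.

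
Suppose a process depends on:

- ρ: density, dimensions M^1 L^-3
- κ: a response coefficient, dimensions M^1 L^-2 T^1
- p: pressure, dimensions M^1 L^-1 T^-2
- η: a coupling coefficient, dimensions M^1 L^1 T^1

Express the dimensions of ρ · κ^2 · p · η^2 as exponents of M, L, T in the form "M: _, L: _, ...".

Collect each base-dimension exponent across the product:
  M: (1) + 2·(1) + (1) + 2·(1) = 6
  L: (-3) + 2·(-2) + (-1) + 2·(1) = -6
  T: (0) + 2·(1) + (-2) + 2·(1) = 2
So the dimensions are [M⁶ L⁻⁶ T²].

M: 6, L: -6, T: 2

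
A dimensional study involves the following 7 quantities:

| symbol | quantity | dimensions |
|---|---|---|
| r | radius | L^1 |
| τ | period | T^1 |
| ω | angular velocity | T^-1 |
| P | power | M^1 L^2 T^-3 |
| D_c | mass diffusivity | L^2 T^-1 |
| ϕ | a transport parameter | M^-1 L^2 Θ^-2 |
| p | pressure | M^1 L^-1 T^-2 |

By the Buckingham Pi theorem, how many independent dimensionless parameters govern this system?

There are 7 variables and 4 base dimensions (M, L, T, Θ).
The dimension matrix has rank 4.
Independent dimensionless groups: 7 − 4 = 3.

3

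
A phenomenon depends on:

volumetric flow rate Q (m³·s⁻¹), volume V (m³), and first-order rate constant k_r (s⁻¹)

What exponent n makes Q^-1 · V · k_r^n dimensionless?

Balance the T exponent: (-1)·n from k_r, plus −(-1) + (0) = 1 from the rest, must sum to zero.
−n + 1 = 0, so n = 1.

1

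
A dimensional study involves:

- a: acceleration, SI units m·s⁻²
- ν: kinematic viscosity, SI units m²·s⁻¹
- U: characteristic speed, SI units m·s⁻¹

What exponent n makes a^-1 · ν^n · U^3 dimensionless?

Balance the L exponent: (2)·n from ν, plus −(1) + 3·(1) = 2 from the rest, must sum to zero.
2n + 2 = 0, so n = -1.

-1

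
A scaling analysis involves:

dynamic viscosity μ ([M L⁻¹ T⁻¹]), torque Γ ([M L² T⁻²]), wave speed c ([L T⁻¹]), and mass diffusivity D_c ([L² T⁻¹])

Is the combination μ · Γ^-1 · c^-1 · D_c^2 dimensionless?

yes

Sum the exponent of each base dimension across the product:
  M: [μ]_M − [Γ]_M − [c]_M + 2·[D_c]_M = (1) − (1) − (0) + 2·(0) = 0
  L: [μ]_L − [Γ]_L − [c]_L + 2·[D_c]_L = (-1) − (2) − (1) + 2·(2) = 0
  T: [μ]_T − [Γ]_T − [c]_T + 2·[D_c]_T = (-1) − (-2) − (-1) + 2·(-1) = 0
All base exponents vanish — dimensionless.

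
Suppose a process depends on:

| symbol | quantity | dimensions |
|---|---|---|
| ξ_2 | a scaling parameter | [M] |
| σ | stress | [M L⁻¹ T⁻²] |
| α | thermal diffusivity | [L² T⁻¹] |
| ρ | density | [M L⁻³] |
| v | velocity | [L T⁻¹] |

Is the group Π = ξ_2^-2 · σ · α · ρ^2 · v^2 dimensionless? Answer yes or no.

Sum the exponent of each base dimension across the product:
  M: −2·[ξ_2]_M + [σ]_M + [α]_M + 2·[ρ]_M + 2·[v]_M = −2·(1) + (1) + (0) + 2·(1) + 2·(0) = 1
  L: −2·[ξ_2]_L + [σ]_L + [α]_L + 2·[ρ]_L + 2·[v]_L = −2·(0) + (-1) + (2) + 2·(-3) + 2·(1) = -3
  T: −2·[ξ_2]_T + [σ]_T + [α]_T + 2·[ρ]_T + 2·[v]_T = −2·(0) + (-2) + (-1) + 2·(0) + 2·(-1) = -5
Net dimensions [M L⁻³ T⁻⁵] ≠ [1] — not dimensionless.

no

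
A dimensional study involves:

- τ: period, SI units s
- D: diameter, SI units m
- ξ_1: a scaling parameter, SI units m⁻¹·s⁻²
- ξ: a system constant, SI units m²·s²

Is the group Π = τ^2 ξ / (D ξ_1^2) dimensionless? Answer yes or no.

no

Sum the exponent of each base dimension across the product:
  L: 2·[τ]_L − [D]_L − 2·[ξ_1]_L + [ξ]_L = 2·(0) − (1) − 2·(-1) + (2) = 3
  T: 2·[τ]_T − [D]_T − 2·[ξ_1]_T + [ξ]_T = 2·(1) − (0) − 2·(-2) + (2) = 8
Net dimensions [L³ T⁸] ≠ [1] — not dimensionless.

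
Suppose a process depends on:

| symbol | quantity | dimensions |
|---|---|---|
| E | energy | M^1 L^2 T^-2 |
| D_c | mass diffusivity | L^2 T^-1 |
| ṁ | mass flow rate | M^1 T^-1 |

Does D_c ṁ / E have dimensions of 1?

yes

Sum the exponent of each base dimension across the product:
  M: −[E]_M + [D_c]_M + [ṁ]_M = −(1) + (0) + (1) = 0
  L: −[E]_L + [D_c]_L + [ṁ]_L = −(2) + (2) + (0) = 0
  T: −[E]_T + [D_c]_T + [ṁ]_T = −(-2) + (-1) + (-1) = 0
  Θ: −[E]_Θ + [D_c]_Θ + [ṁ]_Θ = −(0) + (0) + (0) = 0
All base exponents vanish — dimensionless.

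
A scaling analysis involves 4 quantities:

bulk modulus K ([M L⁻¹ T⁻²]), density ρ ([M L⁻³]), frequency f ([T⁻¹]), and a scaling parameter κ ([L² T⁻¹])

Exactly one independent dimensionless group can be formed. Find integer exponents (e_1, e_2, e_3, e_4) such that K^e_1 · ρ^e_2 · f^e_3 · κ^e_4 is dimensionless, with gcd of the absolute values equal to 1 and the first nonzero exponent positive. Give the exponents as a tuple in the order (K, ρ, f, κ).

M: e_1·(1) + e_2·(1) + e_3·(0) + e_4·(0) = 0
L: e_1·(-1) + e_2·(-3) + e_3·(0) + e_4·(2) = 0
T: e_1·(-2) + e_2·(0) + e_3·(-1) + e_4·(-1) = 0
Solving this homogeneous linear system for the smallest-integer solution (first nonzero entry positive) gives (1, -1, -1, -1).

(1, -1, -1, -1)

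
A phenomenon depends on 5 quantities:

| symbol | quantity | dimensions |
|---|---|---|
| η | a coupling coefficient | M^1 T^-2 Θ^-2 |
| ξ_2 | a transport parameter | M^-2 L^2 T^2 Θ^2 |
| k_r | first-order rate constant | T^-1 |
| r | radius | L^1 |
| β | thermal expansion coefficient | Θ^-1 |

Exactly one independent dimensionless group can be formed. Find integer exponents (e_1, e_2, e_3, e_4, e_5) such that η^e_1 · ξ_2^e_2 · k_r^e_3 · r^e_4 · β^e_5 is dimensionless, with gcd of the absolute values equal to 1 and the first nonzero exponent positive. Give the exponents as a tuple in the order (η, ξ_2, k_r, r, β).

(2, 1, -2, -2, -2)

M: e_1·(1) + e_2·(-2) + e_3·(0) + e_4·(0) + e_5·(0) = 0
L: e_1·(0) + e_2·(2) + e_3·(0) + e_4·(1) + e_5·(0) = 0
T: e_1·(-2) + e_2·(2) + e_3·(-1) + e_4·(0) + e_5·(0) = 0
Θ: e_1·(-2) + e_2·(2) + e_3·(0) + e_4·(0) + e_5·(-1) = 0
Solving this homogeneous linear system for the smallest-integer solution (first nonzero entry positive) gives (2, 1, -2, -2, -2).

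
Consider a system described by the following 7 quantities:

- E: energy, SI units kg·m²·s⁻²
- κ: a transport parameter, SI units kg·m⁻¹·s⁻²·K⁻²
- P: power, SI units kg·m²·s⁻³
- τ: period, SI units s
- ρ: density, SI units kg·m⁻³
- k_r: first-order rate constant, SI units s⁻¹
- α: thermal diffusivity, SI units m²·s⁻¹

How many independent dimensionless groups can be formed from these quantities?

There are 7 variables and 4 base dimensions (M, L, T, Θ).
The dimension matrix has rank 4.
Independent dimensionless groups: 7 − 4 = 3.

3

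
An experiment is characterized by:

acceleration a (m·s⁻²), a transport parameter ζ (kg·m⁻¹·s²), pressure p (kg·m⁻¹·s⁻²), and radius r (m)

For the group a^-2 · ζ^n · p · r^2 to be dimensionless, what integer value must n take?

-1

Balance the M exponent: (1)·n from ζ, plus −2·(0) + (1) + 2·(0) = 1 from the rest, must sum to zero.
n + 1 = 0, so n = -1.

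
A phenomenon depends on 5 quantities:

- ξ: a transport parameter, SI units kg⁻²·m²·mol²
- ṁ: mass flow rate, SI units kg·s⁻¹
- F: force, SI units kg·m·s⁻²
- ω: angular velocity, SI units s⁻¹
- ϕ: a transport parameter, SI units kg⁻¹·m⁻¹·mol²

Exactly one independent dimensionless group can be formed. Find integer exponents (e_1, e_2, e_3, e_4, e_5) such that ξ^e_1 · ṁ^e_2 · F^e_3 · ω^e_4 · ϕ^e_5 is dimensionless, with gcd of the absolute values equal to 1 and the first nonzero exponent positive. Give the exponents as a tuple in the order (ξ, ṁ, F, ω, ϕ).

(1, 4, -3, 2, -1)

M: e_1·(-2) + e_2·(1) + e_3·(1) + e_4·(0) + e_5·(-1) = 0
L: e_1·(2) + e_2·(0) + e_3·(1) + e_4·(0) + e_5·(-1) = 0
T: e_1·(0) + e_2·(-1) + e_3·(-2) + e_4·(-1) + e_5·(0) = 0
N: e_1·(2) + e_2·(0) + e_3·(0) + e_4·(0) + e_5·(2) = 0
Solving this homogeneous linear system for the smallest-integer solution (first nonzero entry positive) gives (1, 4, -3, 2, -1).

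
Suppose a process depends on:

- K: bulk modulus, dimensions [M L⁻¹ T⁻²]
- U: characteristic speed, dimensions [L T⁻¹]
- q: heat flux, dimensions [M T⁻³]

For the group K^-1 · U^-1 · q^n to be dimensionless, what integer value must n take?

Balance the M exponent: (1)·n from q, plus −(1) − (0) = -1 from the rest, must sum to zero.
n − 1 = 0, so n = 1.

1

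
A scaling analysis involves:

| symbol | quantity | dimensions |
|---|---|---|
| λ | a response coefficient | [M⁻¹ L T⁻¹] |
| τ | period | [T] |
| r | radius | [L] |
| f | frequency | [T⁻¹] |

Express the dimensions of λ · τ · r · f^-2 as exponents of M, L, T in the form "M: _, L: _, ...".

M: -1, L: 2, T: 2

Collect each base-dimension exponent across the product:
  M: (-1) + (0) + (0) − 2·(0) = -1
  L: (1) + (0) + (1) − 2·(0) = 2
  T: (-1) + (1) + (0) − 2·(-1) = 2
So the dimensions are [M⁻¹ L² T²].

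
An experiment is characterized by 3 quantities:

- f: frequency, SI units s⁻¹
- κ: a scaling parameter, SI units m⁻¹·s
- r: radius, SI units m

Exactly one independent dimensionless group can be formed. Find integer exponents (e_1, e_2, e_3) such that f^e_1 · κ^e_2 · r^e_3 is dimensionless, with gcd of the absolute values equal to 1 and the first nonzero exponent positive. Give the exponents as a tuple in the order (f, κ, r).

(1, 1, 1)

L: e_1·(0) + e_2·(-1) + e_3·(1) = 0
T: e_1·(-1) + e_2·(1) + e_3·(0) = 0
Solving this homogeneous linear system for the smallest-integer solution (first nonzero entry positive) gives (1, 1, 1).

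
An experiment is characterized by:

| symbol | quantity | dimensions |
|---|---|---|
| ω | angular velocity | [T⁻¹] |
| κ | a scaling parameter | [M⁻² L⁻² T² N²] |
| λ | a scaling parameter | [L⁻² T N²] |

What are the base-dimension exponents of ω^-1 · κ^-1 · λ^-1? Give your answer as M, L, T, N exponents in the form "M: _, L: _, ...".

Collect each base-dimension exponent across the product:
  M: −(0) − (-2) − (0) = 2
  L: −(0) − (-2) − (-2) = 4
  T: −(-1) − (2) − (1) = -2
  N: −(0) − (2) − (2) = -4
So the dimensions are [M² L⁴ T⁻² N⁻⁴].

M: 2, L: 4, T: -2, N: -4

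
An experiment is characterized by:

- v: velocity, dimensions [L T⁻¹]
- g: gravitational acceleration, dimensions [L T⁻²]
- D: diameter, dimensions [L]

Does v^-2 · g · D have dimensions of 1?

Sum the exponent of each base dimension across the product:
  M: −2·[v]_M + [g]_M + [D]_M = −2·(0) + (0) + (0) = 0
  L: −2·[v]_L + [g]_L + [D]_L = −2·(1) + (1) + (1) = 0
  T: −2·[v]_T + [g]_T + [D]_T = −2·(-1) + (-2) + (0) = 0
All base exponents vanish — dimensionless.

yes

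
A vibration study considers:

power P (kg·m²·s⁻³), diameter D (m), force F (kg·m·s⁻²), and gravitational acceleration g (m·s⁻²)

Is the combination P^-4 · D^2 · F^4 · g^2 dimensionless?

yes

Sum the exponent of each base dimension across the product:
  M: −4·[P]_M + 2·[D]_M + 4·[F]_M + 2·[g]_M = −4·(1) + 2·(0) + 4·(1) + 2·(0) = 0
  L: −4·[P]_L + 2·[D]_L + 4·[F]_L + 2·[g]_L = −4·(2) + 2·(1) + 4·(1) + 2·(1) = 0
  T: −4·[P]_T + 2·[D]_T + 4·[F]_T + 2·[g]_T = −4·(-3) + 2·(0) + 4·(-2) + 2·(-2) = 0
All base exponents vanish — dimensionless.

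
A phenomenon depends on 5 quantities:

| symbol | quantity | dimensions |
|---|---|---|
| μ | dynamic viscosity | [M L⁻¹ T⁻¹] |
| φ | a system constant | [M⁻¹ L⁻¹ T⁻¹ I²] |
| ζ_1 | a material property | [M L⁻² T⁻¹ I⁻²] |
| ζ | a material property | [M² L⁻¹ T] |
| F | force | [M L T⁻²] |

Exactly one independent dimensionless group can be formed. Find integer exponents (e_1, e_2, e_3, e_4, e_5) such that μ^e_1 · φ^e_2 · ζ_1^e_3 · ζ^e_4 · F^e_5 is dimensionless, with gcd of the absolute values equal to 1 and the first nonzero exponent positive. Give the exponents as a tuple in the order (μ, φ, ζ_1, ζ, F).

M: e_1·(1) + e_2·(-1) + e_3·(1) + e_4·(2) + e_5·(1) = 0
L: e_1·(-1) + e_2·(-1) + e_3·(-2) + e_4·(-1) + e_5·(1) = 0
T: e_1·(-1) + e_2·(-1) + e_3·(-1) + e_4·(1) + e_5·(-2) = 0
I: e_1·(0) + e_2·(2) + e_3·(-2) + e_4·(0) + e_5·(0) = 0
Solving this homogeneous linear system for the smallest-integer solution (first nonzero entry positive) gives (3, -1, -1, -1, -1).

(3, -1, -1, -1, -1)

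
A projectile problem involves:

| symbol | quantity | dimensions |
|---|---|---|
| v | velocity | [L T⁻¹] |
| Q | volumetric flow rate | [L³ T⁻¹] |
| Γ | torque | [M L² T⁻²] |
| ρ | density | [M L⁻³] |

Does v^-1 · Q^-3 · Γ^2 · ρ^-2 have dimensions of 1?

yes

Sum the exponent of each base dimension across the product:
  M: −[v]_M − 3·[Q]_M + 2·[Γ]_M − 2·[ρ]_M = −(0) − 3·(0) + 2·(1) − 2·(1) = 0
  L: −[v]_L − 3·[Q]_L + 2·[Γ]_L − 2·[ρ]_L = −(1) − 3·(3) + 2·(2) − 2·(-3) = 0
  T: −[v]_T − 3·[Q]_T + 2·[Γ]_T − 2·[ρ]_T = −(-1) − 3·(-1) + 2·(-2) − 2·(0) = 0
All base exponents vanish — dimensionless.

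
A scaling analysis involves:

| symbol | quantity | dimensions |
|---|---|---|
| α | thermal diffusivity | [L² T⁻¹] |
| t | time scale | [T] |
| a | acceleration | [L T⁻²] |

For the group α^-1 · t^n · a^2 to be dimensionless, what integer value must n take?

3

Balance the T exponent: (1)·n from t, plus −(-1) + 2·(-2) = -3 from the rest, must sum to zero.
n − 3 = 0, so n = 3.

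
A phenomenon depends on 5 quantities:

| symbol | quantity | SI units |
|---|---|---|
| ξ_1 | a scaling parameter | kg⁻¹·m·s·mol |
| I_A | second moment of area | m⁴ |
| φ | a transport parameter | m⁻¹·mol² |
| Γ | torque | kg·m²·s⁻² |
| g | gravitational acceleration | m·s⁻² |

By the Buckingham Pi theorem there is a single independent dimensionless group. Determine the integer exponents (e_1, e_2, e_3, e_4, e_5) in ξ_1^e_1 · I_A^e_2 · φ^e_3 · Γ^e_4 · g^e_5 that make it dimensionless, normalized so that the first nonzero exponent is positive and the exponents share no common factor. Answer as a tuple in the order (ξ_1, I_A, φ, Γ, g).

(4, -3, -2, 4, -2)

M: e_1·(-1) + e_2·(0) + e_3·(0) + e_4·(1) + e_5·(0) = 0
L: e_1·(1) + e_2·(4) + e_3·(-1) + e_4·(2) + e_5·(1) = 0
T: e_1·(1) + e_2·(0) + e_3·(0) + e_4·(-2) + e_5·(-2) = 0
N: e_1·(1) + e_2·(0) + e_3·(2) + e_4·(0) + e_5·(0) = 0
Solving this homogeneous linear system for the smallest-integer solution (first nonzero entry positive) gives (4, -3, -2, 4, -2).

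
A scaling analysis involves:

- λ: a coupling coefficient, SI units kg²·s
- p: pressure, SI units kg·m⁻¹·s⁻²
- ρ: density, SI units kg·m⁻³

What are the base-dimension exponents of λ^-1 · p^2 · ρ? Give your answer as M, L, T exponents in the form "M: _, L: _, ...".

Collect each base-dimension exponent across the product:
  M: −(2) + 2·(1) + (1) = 1
  L: −(0) + 2·(-1) + (-3) = -5
  T: −(1) + 2·(-2) + (0) = -5
So the dimensions are [M L⁻⁵ T⁻⁵].

M: 1, L: -5, T: -5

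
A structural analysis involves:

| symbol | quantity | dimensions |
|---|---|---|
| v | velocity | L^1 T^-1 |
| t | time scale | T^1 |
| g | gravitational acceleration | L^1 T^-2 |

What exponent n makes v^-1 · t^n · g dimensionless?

Balance the T exponent: (1)·n from t, plus −(-1) + (-2) = -1 from the rest, must sum to zero.
n − 1 = 0, so n = 1.

1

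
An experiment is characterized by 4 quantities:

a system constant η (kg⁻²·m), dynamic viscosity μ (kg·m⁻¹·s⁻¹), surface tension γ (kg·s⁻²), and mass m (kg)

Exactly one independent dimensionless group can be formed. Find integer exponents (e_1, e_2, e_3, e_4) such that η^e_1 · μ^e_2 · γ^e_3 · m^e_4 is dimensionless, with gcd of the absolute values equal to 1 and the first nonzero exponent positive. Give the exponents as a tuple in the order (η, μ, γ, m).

(2, 2, -1, 3)

M: e_1·(-2) + e_2·(1) + e_3·(1) + e_4·(1) = 0
L: e_1·(1) + e_2·(-1) + e_3·(0) + e_4·(0) = 0
T: e_1·(0) + e_2·(-1) + e_3·(-2) + e_4·(0) = 0
Solving this homogeneous linear system for the smallest-integer solution (first nonzero entry positive) gives (2, 2, -1, 3).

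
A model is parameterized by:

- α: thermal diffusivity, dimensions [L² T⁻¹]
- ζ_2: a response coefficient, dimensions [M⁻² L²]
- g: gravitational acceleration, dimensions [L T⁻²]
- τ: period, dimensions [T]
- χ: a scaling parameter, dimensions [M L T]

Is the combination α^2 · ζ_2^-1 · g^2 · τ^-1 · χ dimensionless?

Sum the exponent of each base dimension across the product:
  M: 2·[α]_M − [ζ_2]_M + 2·[g]_M − [τ]_M + [χ]_M = 2·(0) − (-2) + 2·(0) − (0) + (1) = 3
  L: 2·[α]_L − [ζ_2]_L + 2·[g]_L − [τ]_L + [χ]_L = 2·(2) − (2) + 2·(1) − (0) + (1) = 5
  T: 2·[α]_T − [ζ_2]_T + 2·[g]_T − [τ]_T + [χ]_T = 2·(-1) − (0) + 2·(-2) − (1) + (1) = -6
Net dimensions [M³ L⁵ T⁻⁶] ≠ [1] — not dimensionless.

no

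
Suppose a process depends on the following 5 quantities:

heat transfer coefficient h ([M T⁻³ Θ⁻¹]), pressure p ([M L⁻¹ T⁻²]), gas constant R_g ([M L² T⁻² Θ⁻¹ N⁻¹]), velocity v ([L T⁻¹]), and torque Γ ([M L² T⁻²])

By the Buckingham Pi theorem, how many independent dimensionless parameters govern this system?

There are 5 variables and 5 base dimensions (M, L, T, Θ, N).
The dimension matrix has rank 5.
Independent dimensionless groups: 5 − 5 = 0.

0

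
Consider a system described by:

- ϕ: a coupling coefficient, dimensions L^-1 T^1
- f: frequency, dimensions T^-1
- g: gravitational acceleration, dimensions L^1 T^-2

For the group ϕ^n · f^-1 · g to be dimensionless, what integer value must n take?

1

Balance the L exponent: (-1)·n from ϕ, plus −(0) + (1) = 1 from the rest, must sum to zero.
−n + 1 = 0, so n = 1.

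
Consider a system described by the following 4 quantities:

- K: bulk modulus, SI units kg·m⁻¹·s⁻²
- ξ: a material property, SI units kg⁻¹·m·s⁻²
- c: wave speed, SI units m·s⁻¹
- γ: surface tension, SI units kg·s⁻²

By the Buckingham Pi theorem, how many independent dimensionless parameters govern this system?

1

There are 4 variables and 3 base dimensions (M, L, T).
The dimension matrix has rank 3.
Independent dimensionless groups: 4 − 3 = 1.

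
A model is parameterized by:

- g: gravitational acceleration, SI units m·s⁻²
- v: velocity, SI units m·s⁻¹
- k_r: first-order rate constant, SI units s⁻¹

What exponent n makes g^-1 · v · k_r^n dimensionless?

1

Balance the T exponent: (-1)·n from k_r, plus −(-2) + (-1) = 1 from the rest, must sum to zero.
−n + 1 = 0, so n = 1.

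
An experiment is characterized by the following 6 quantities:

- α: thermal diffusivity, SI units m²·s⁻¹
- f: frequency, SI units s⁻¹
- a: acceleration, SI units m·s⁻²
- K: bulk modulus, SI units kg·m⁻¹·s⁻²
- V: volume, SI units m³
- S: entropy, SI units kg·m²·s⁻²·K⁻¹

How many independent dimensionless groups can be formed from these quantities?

There are 6 variables and 4 base dimensions (M, L, T, Θ).
The dimension matrix has rank 4.
Independent dimensionless groups: 6 − 4 = 2.

2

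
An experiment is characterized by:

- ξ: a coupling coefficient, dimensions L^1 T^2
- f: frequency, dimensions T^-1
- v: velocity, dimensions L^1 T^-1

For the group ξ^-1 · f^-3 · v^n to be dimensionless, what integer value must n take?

Balance the L exponent: (1)·n from v, plus −(1) − 3·(0) = -1 from the rest, must sum to zero.
n − 1 = 0, so n = 1.

1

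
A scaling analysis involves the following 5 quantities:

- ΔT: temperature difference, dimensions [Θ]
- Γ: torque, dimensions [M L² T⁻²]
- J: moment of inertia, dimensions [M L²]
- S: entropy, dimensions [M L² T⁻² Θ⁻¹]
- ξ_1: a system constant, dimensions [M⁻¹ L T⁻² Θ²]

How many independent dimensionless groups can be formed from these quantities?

There are 5 variables and 4 base dimensions (M, L, T, Θ).
The dimension matrix has rank 4.
Independent dimensionless groups: 5 − 4 = 1.

1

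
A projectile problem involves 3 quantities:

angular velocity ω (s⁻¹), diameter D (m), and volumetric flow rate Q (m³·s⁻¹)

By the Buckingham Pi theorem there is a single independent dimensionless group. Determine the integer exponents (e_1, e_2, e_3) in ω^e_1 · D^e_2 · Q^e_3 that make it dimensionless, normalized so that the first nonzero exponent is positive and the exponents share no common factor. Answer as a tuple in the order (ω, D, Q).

L: e_1·(0) + e_2·(1) + e_3·(3) = 0
T: e_1·(-1) + e_2·(0) + e_3·(-1) = 0
Solving this homogeneous linear system for the smallest-integer solution (first nonzero entry positive) gives (1, 3, -1).

(1, 3, -1)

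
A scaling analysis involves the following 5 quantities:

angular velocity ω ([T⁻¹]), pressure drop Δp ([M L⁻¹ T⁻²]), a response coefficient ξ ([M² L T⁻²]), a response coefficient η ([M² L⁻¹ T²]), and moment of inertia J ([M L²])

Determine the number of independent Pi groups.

There are 5 variables and 3 base dimensions (M, L, T).
The dimension matrix has rank 3.
Independent dimensionless groups: 5 − 3 = 2.

2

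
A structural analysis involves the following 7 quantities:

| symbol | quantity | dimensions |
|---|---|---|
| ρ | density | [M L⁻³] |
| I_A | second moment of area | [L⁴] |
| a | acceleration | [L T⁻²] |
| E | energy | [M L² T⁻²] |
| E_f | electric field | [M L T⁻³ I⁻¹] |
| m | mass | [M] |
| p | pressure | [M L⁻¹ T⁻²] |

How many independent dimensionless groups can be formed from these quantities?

3

There are 7 variables and 4 base dimensions (M, L, T, I).
The dimension matrix has rank 4.
Independent dimensionless groups: 7 − 4 = 3.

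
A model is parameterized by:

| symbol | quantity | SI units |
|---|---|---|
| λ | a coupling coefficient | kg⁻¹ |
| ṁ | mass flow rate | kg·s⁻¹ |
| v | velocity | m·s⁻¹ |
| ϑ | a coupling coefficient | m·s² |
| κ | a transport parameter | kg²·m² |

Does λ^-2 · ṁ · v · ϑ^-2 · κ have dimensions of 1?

Sum the exponent of each base dimension across the product:
  M: −2·[λ]_M + [ṁ]_M + [v]_M − 2·[ϑ]_M + [κ]_M = −2·(-1) + (1) + (0) − 2·(0) + (2) = 5
  L: −2·[λ]_L + [ṁ]_L + [v]_L − 2·[ϑ]_L + [κ]_L = −2·(0) + (0) + (1) − 2·(1) + (2) = 1
  T: −2·[λ]_T + [ṁ]_T + [v]_T − 2·[ϑ]_T + [κ]_T = −2·(0) + (-1) + (-1) − 2·(2) + (0) = -6
Net dimensions [M⁵ L T⁻⁶] ≠ [1] — not dimensionless.

no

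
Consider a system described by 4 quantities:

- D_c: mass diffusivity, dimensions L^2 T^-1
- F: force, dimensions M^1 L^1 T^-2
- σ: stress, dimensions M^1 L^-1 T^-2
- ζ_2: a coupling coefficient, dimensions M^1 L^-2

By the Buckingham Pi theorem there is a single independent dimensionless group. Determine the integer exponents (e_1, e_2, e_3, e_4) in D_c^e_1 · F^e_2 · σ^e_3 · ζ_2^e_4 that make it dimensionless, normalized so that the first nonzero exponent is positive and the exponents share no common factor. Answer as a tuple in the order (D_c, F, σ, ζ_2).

M: e_1·(0) + e_2·(1) + e_3·(1) + e_4·(1) = 0
L: e_1·(2) + e_2·(1) + e_3·(-1) + e_4·(-2) = 0
T: e_1·(-1) + e_2·(-2) + e_3·(-2) + e_4·(0) = 0
Solving this homogeneous linear system for the smallest-integer solution (first nonzero entry positive) gives (4, -3, 1, 2).

(4, -3, 1, 2)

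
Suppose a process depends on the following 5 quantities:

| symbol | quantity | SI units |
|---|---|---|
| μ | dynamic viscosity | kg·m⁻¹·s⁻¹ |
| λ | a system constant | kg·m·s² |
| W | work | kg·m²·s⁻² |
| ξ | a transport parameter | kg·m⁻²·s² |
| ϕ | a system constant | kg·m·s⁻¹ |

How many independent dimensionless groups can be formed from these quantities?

2

There are 5 variables and 3 base dimensions (M, L, T).
The dimension matrix has rank 3.
Independent dimensionless groups: 5 − 3 = 2.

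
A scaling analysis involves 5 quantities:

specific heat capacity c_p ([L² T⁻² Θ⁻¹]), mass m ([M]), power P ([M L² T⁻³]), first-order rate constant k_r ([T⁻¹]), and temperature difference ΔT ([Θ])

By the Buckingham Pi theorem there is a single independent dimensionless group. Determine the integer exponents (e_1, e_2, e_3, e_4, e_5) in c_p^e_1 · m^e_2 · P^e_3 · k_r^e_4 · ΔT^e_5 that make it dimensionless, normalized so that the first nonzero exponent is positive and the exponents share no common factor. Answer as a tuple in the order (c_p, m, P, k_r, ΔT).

(1, 1, -1, 1, 1)

M: e_1·(0) + e_2·(1) + e_3·(1) + e_4·(0) + e_5·(0) = 0
L: e_1·(2) + e_2·(0) + e_3·(2) + e_4·(0) + e_5·(0) = 0
T: e_1·(-2) + e_2·(0) + e_3·(-3) + e_4·(-1) + e_5·(0) = 0
Θ: e_1·(-1) + e_2·(0) + e_3·(0) + e_4·(0) + e_5·(1) = 0
Solving this homogeneous linear system for the smallest-integer solution (first nonzero entry positive) gives (1, 1, -1, 1, 1).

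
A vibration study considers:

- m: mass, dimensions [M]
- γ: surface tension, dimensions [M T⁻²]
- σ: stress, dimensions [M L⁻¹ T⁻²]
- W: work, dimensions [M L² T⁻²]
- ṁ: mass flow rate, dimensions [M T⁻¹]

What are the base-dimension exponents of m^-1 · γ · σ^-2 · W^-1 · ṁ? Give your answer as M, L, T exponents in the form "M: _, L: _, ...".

Collect each base-dimension exponent across the product:
  M: −(1) + (1) − 2·(1) − (1) + (1) = -2
  L: −(0) + (0) − 2·(-1) − (2) + (0) = 0
  T: −(0) + (-2) − 2·(-2) − (-2) + (-1) = 3
So the dimensions are [M⁻² T³].

M: -2, L: 0, T: 3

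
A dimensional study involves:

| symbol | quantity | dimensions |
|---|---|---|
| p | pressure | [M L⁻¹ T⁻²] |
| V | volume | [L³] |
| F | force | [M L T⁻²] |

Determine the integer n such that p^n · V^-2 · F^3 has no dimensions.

-3

Balance the M exponent: (1)·n from p, plus −2·(0) + 3·(1) = 3 from the rest, must sum to zero.
n + 3 = 0, so n = -3.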